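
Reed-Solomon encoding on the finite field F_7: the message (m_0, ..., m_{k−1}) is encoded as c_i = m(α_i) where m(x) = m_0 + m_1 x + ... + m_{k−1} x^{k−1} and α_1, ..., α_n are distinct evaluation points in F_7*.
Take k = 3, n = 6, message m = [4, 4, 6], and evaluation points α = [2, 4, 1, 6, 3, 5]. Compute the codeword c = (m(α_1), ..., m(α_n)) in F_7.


c = [1, 4, 0, 6, 0, 6]

Message polynomial: m(x) = 4 + 4·x + 6·x^2 (mod 7).
For each evaluation point α_i, compute m(α_i) mod 7:
  α_1 = 2: Horner steps 6 → 2 → 1, so m(2) = 1.
  α_2 = 4: Horner steps 6 → 0 → 4, so m(4) = 4.
  α_3 = 1: Horner steps 6 → 3 → 0, so m(1) = 0.
  α_4 = 6: Horner steps 6 → 5 → 6, so m(6) = 6.
  α_5 = 3: Horner steps 6 → 1 → 0, so m(3) = 0.
  α_6 = 5: Horner steps 6 → 6 → 6, so m(5) = 6.
Codeword c = [1, 4, 0, 6, 0, 6] ∈ F_7^6.


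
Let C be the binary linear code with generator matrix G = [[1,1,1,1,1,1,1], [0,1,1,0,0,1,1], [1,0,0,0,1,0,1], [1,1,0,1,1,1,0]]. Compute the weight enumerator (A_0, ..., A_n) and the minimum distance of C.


Weight distribution: A_0 = 1, A_2 = 4, A_3 = 3, A_4 = 3, A_5 = 4, A_7 = 1. Minimum distance d = 2.

Enumerate all 2^4 = 16 messages m ∈ F_2^4.
For each, compute codeword c = mG in F_2^7, then tally its weight.
  m = 0000 → c = 0000000, weight = 0.
  m = 1000 → c = 1111111, weight = 7.
  m = 0100 → c = 0110011, weight = 4.
  m = 1100 → c = 1001100, weight = 3.
  m = 0010 → c = 1000101, weight = 3.
  m = 1010 → c = 0111010, weight = 4.
  m = 0110 → c = 1110110, weight = 5.
  m = 1110 → c = 0001001, weight = 2.
  m = 0001 → c = 1101110, weight = 5.
  m = 1001 → c = 0010001, weight = 2.
  m = 0101 → c = 1011101, weight = 5.
  m = 1101 → c = 0100010, weight = 2.
  m = 0011 → c = 0101011, weight = 4.
  m = 1011 → c = 1010100, weight = 3.
  m = 0111 → c = 0011000, weight = 2.
  m = 1111 → c = 1100111, weight = 5.
Tally weights:
  weight 0: 1 codewords.
  weight 2: 4 codewords.
  weight 3: 3 codewords.
  weight 4: 3 codewords.
  weight 5: 4 codewords.
  weight 7: 1 codewords.
Minimum distance d = smallest w > 0 with A_w > 0 = 2.
Sanity: Σ A_w = 16 = 2^4 = 16 ✓.


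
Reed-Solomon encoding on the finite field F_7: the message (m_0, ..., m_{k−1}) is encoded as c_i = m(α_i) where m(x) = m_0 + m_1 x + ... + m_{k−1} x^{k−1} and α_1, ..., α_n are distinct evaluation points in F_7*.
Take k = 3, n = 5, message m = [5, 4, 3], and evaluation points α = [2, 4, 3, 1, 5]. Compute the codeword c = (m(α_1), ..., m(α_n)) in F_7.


c = [4, 6, 2, 5, 2]

Message polynomial: m(x) = 5 + 4·x + 3·x^2 (mod 7).
For each evaluation point α_i, compute m(α_i) mod 7:
  α_1 = 2: Horner steps 3 → 3 → 4, so m(2) = 4.
  α_2 = 4: Horner steps 3 → 2 → 6, so m(4) = 6.
  α_3 = 3: Horner steps 3 → 6 → 2, so m(3) = 2.
  α_4 = 1: Horner steps 3 → 0 → 5, so m(1) = 5.
  α_5 = 5: Horner steps 3 → 5 → 2, so m(5) = 2.
Codeword c = [4, 6, 2, 5, 2] ∈ F_7^5.


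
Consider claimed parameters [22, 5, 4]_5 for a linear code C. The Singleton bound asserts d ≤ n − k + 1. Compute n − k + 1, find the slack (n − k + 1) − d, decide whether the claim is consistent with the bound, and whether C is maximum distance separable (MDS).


Singleton RHS = n − k + 1 = 18, slack = 14, bound satisfied, not MDS.

Singleton bound: d ≤ n − k + 1.
Here n = 22, k = 5, so n − k + 1 = 18.
Given d = 4, check d ≤ 18: YES.
Slack = (n − k + 1) − d = 14.
The code is NOT MDS (slack = 14 > 0).
Description: the claimed parameters are [22, 5, 4]_5; such a code would be non-MDS.


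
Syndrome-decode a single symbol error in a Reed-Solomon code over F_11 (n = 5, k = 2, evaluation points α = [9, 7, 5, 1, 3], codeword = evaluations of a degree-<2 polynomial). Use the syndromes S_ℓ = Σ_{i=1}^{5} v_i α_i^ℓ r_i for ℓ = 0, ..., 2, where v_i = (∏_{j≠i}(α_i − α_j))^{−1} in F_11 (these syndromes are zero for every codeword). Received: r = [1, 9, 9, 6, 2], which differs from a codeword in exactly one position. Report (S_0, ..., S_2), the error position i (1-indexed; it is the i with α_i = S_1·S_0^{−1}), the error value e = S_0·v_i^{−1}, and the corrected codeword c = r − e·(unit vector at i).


S = (5, 2, 3), error at position 2, error magnitude e = 4, c = [1, 5, 9, 6, 2].

Step 1: column multipliers v_i = (∏_{j≠i}(α_i − α_j))^{−1} mod 11.
  i = 1 (α = 9): (9−7)(9−5)(9−1)(9−3) = 2·4·8·6 = 384 ≡ 10, so v_1 = 10^{−1} = 10 (mod 11).
  i = 2 (α = 7): (7−9)(7−5)(7−1)(7−3) = (−2)·2·6·4 = −96 ≡ 3, so v_2 = 3^{−1} = 4 (mod 11).
  i = 3 (α = 5): (5−9)(5−7)(5−1)(5−3) = (−4)·(−2)·4·2 = 64 ≡ 9, so v_3 = 9^{−1} = 5 (mod 11).
  i = 4 (α = 1): (1−9)(1−7)(1−5)(1−3) = (−8)·(−6)·(−4)·(−2) = 384 ≡ 10, so v_4 = 10^{−1} = 10 (mod 11).
  i = 5 (α = 3): (3−9)(3−7)(3−5)(3−1) = (−6)·(−4)·(−2)·2 = −96 ≡ 3, so v_5 = 3^{−1} = 4 (mod 11).
  v = [10, 4, 5, 10, 4].
Step 2: syndromes of r = [1, 9, 9, 6, 2] (all sums mod 11).
  S_0 = Σ v_i r_i = 10·1 + 4·9 + 5·9 + 10·6 + 4·2 = 159 ≡ 5.
  S_1 = Σ v_i α_i r_i = 10·9·1 + 4·7·9 + 5·5·9 + 10·1·6 + 4·3·2 = 651 ≡ 2.
  α_i^2 mod 11 = [4, 5, 3, 1, 9].
  S_2 = Σ v_i α_i^2 r_i = 10·4·1 + 4·5·9 + 5·3·9 + 10·1·6 + 4·9·2 = 487 ≡ 3.
  S = (5, 2, 3) ≠ 0, so r is not a codeword (an error is present).
Step 3: locate the error. For a single error e at position i, S_ℓ = v_i·e·α_i^ℓ, so α_err = S_1/S_0.
  S_0^{−1} = 5^{−1} = 9 (mod 11), so α_err = 2·9 = 18 ≡ 7 = α_2. Error position i = 2.
  Consistency check: S_2/S_1 = 3·6 = 18 ≡ 7 = α_err ✓ (single-error assumption holds).
Step 4: error magnitude e = S_0/v_2 = S_0·∏_{j≠2}(α_2 − α_j) = 5·3 = 15 ≡ 4 (mod 11).
Step 5: correct position 2: c_2 = r_2 − e = 9 − 4 ≡ 5 (mod 11). Hence c = [1, 5, 9, 6, 2].
  Check: interpolating c through the α_i gives m(x) = 8 + 9·x (degree < 2) with m(α_i) = c_i for every i, so c is indeed a codeword.


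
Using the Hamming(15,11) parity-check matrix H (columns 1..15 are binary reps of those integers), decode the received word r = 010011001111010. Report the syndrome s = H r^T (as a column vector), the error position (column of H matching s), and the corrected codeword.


s = (1, 0, 1, 1)^T, error position = 11, corrected codeword c = 010011001101010

Compute s = H r^T mod 2 one row at a time:
  s_1 = 0 + 1 + 1 + 1 + 1 + 0 + 1 + 0 = 5 ≡ 1 (mod 2).
  s_2 = 0 + 1 + 1 + 0 + 1 + 0 + 1 + 0 = 4 ≡ 0 (mod 2).
  s_3 = 1 + 0 + 1 + 0 + 1 + 1 + 1 + 0 = 5 ≡ 1 (mod 2).
  s_4 = 0 + 0 + 1 + 0 + 1 + 1 + 0 + 0 = 3 ≡ 1 (mod 2).
s = (1, 0, 1, 1)^T — this equals column 11 of H (binary 1011), so error is at position 11.
Correct: flip bit 11 of r = 010011001111010 to get c = 010011001101010.


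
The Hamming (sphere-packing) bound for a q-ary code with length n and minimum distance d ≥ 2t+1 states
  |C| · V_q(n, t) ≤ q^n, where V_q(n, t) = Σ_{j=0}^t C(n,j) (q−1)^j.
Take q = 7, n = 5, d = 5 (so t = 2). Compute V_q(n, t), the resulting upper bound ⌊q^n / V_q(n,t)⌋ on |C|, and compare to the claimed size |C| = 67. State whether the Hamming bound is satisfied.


V_q(n, t) = 391, q^n = 16807, Hamming bound = 42, |C| = 67 > bound (violated).

Step 1: Compute V_q(n, t) = Σ_{j=0}^2 C(n, j) (q−1)^j.
  j = 0: C(5,0)·(6)^0 = 1·1 = 1.
  j = 1: C(5,1)·(6)^1 = 5·6 = 30.
  j = 2: C(5,2)·(6)^2 = 10·36 = 360.
  V_q(n, t) = 1 + 30 + 360 = 391.
Step 2: q^n = 7^5 = 16807.
Step 3: Hamming bound ⌊q^n / V_q(n,t)⌋ = ⌊16807/391⌋ = 42.
Step 4: Compare |C| = 67 to 42: violated.
The claimed |C| lies above the Hamming bound, so no 7-ary code of length 5 with d ≥ 5 can have 67 codewords.


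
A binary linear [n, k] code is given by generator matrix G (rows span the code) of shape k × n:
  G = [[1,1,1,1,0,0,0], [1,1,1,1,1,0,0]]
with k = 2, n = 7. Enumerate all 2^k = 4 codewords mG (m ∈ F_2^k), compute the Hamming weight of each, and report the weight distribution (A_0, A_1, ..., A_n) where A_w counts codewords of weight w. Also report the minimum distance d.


Weight distribution: A_0 = 1, A_1 = 1, A_4 = 1, A_5 = 1. Minimum distance d = 1.

Enumerate all 2^2 = 4 messages m ∈ F_2^2.
For each, compute codeword c = mG in F_2^7, then tally its weight.
  m = 00 → c = 0000000, weight = 0.
  m = 10 → c = 1111000, weight = 4.
  m = 01 → c = 1111100, weight = 5.
  m = 11 → c = 0000100, weight = 1.
Tally weights:
  weight 0: 1 codewords.
  weight 1: 1 codewords.
  weight 4: 1 codewords.
  weight 5: 1 codewords.
Minimum distance d = smallest w > 0 with A_w > 0 = 1.
Sanity: Σ A_w = 4 = 2^2 = 4 ✓.


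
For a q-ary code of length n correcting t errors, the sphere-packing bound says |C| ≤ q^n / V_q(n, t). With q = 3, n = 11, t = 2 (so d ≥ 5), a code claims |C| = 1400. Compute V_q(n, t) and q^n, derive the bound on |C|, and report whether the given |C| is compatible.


V_q(n, t) = 243, q^n = 177147, Hamming bound = 729, |C| = 1400 > bound (violated).

Step 1: Compute V_q(n, t) = Σ_{j=0}^2 C(n, j) (q−1)^j.
  j = 0: C(11,0)·(2)^0 = 1·1 = 1.
  j = 1: C(11,1)·(2)^1 = 11·2 = 22.
  j = 2: C(11,2)·(2)^2 = 55·4 = 220.
  V_q(n, t) = 1 + 22 + 220 = 243.
Step 2: q^n = 3^11 = 177147.
Step 3: Hamming bound ⌊q^n / V_q(n,t)⌋ = ⌊177147/243⌋ = 729.
Step 4: Compare |C| = 1400 to 729: violated.
The claimed |C| lies above the Hamming bound, so no 3-ary code of length 11 with d ≥ 5 can have 1400 codewords.


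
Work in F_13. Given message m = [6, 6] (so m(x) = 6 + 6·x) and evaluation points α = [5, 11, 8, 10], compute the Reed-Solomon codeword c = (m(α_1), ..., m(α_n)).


c = [10, 7, 2, 1]

Message polynomial: m(x) = 6 + 6·x (mod 13).
For each evaluation point α_i, compute m(α_i) mod 13:
  α_1 = 5: Horner steps 6 → 10, so m(5) = 10.
  α_2 = 11: Horner steps 6 → 7, so m(11) = 7.
  α_3 = 8: Horner steps 6 → 2, so m(8) = 2.
  α_4 = 10: Horner steps 6 → 1, so m(10) = 1.
Codeword c = [10, 7, 2, 1] ∈ F_13^4.


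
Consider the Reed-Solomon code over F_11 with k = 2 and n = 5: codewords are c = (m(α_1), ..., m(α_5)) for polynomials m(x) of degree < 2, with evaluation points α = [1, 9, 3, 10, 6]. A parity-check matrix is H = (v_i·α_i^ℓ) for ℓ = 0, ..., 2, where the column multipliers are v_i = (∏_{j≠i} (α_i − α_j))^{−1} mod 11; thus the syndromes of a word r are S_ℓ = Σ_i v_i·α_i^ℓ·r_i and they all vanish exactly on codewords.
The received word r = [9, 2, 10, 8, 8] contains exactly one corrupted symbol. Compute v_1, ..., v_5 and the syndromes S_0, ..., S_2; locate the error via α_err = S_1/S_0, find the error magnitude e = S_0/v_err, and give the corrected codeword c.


S = (6, 3, 7), error at position 5, error magnitude e = 2, c = [9, 2, 10, 8, 6].

Step 1: column multipliers v_i = (∏_{j≠i}(α_i − α_j))^{−1} mod 11.
  i = 1 (α = 1): (1−9)(1−3)(1−10)(1−6) = (−8)·(−2)·(−9)·(−5) = 720 ≡ 5, so v_1 = 5^{−1} = 9 (mod 11).
  i = 2 (α = 9): (9−1)(9−3)(9−10)(9−6) = 8·6·(−1)·3 = −144 ≡ 10, so v_2 = 10^{−1} = 10 (mod 11).
  i = 3 (α = 3): (3−1)(3−9)(3−10)(3−6) = 2·(−6)·(−7)·(−3) = −252 ≡ 1, so v_3 = 1^{−1} = 1 (mod 11).
  i = 4 (α = 10): (10−1)(10−9)(10−3)(10−6) = 9·1·7·4 = 252 ≡ 10, so v_4 = 10^{−1} = 10 (mod 11).
  i = 5 (α = 6): (6−1)(6−9)(6−3)(6−10) = 5·(−3)·3·(−4) = 180 ≡ 4, so v_5 = 4^{−1} = 3 (mod 11).
  v = [9, 10, 1, 10, 3].
Step 2: syndromes of r = [9, 2, 10, 8, 8] (all sums mod 11).
  S_0 = Σ v_i r_i = 9·9 + 10·2 + 1·10 + 10·8 + 3·8 = 215 ≡ 6.
  S_1 = Σ v_i α_i r_i = 9·1·9 + 10·9·2 + 1·3·10 + 10·10·8 + 3·6·8 = 1235 ≡ 3.
  α_i^2 mod 11 = [1, 4, 9, 1, 3].
  S_2 = Σ v_i α_i^2 r_i = 9·1·9 + 10·4·2 + 1·9·10 + 10·1·8 + 3·3·8 = 403 ≡ 7.
  S = (6, 3, 7) ≠ 0, so r is not a codeword (an error is present).
Step 3: locate the error. For a single error e at position i, S_ℓ = v_i·e·α_i^ℓ, so α_err = S_1/S_0.
  S_0^{−1} = 6^{−1} = 2 (mod 11), so α_err = 3·2 = 6 ≡ 6 = α_5. Error position i = 5.
  Consistency check: S_2/S_1 = 7·4 = 28 ≡ 6 = α_err ✓ (single-error assumption holds).
Step 4: error magnitude e = S_0/v_5 = S_0·∏_{j≠5}(α_5 − α_j) = 6·4 = 24 ≡ 2 (mod 11).
Step 5: correct position 5: c_5 = r_5 − e = 8 − 2 ≡ 6 (mod 11). Hence c = [9, 2, 10, 8, 6].
  Check: interpolating c through the α_i gives m(x) = 3 + 6·x (degree < 2) with m(α_i) = c_i for every i, so c is indeed a codeword.


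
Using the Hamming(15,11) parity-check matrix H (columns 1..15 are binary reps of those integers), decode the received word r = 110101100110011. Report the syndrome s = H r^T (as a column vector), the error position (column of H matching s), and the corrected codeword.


s = (0, 1, 1, 0)^T, error position = 6, corrected codeword c = 110100100110011

Compute s = H r^T mod 2 one row at a time:
  s_1 = 0 + 0 + 1 + 1 + 0 + 0 + 1 + 1 = 4 ≡ 0 (mod 2).
  s_2 = 1 + 0 + 1 + 1 + 0 + 0 + 1 + 1 = 5 ≡ 1 (mod 2).
  s_3 = 1 + 0 + 1 + 1 + 1 + 1 + 1 + 1 = 7 ≡ 1 (mod 2).
  s_4 = 1 + 0 + 0 + 1 + 0 + 1 + 0 + 1 = 4 ≡ 0 (mod 2).
s = (0, 1, 1, 0)^T — this equals column 6 of H (binary 0110), so error is at position 6.
Correct: flip bit 6 of r = 110101100110011 to get c = 110100100110011.


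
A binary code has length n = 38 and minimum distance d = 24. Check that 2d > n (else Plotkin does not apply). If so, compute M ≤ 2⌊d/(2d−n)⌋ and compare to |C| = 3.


Plotkin bound M ≤ 4; given |C| = 3 ≤ bound (satisfied).

Check applicability: 2d = 48, n = 38.
2d − n = 10 > 0, so Plotkin applies.
Compute d/(2d−n) = 24/10 ≈ 2.4000.
⌊d/(2d−n)⌋ = 2.
Plotkin bound: M ≤ 2·2 = 4.
Given |C| = 3, check: satisfied.
This |C| is below the Plotkin bound.


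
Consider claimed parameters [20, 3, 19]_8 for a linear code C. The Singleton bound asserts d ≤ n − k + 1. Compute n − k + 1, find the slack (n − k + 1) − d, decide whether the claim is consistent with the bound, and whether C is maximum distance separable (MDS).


Singleton RHS = n − k + 1 = 18, slack = -1, bound violated (no such code; not MDS).

Singleton bound: d ≤ n − k + 1.
Here n = 20, k = 3, so n − k + 1 = 18.
Given d = 19, check d ≤ 18: NO.
Slack = (n − k + 1) − d = -1.
The slack is negative: d = 19 exceeds n − k + 1 = 18 by 1, so the Singleton bound is violated and no linear [20, 3, 19]_8 code can exist. In particular it is not MDS (MDS requires d = n − k + 1 exactly).
Description: the claimed parameters are [20, 3, 19]_8; such a code would be impossible (violates the Singleton bound).


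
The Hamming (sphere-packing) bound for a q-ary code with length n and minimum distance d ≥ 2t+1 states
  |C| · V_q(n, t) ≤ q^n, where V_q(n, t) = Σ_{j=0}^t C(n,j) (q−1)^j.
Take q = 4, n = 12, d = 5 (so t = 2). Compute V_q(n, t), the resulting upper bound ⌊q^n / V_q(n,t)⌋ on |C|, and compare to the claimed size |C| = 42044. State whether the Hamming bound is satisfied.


V_q(n, t) = 631, q^n = 16777216, Hamming bound = 26588, |C| = 42044 > bound (violated).

Step 1: Compute V_q(n, t) = Σ_{j=0}^2 C(n, j) (q−1)^j.
  j = 0: C(12,0)·(3)^0 = 1·1 = 1.
  j = 1: C(12,1)·(3)^1 = 12·3 = 36.
  j = 2: C(12,2)·(3)^2 = 66·9 = 594.
  V_q(n, t) = 1 + 36 + 594 = 631.
Step 2: q^n = 4^12 = 16777216.
Step 3: Hamming bound ⌊q^n / V_q(n,t)⌋ = ⌊16777216/631⌋ = 26588.
Step 4: Compare |C| = 42044 to 26588: violated.
The claimed |C| lies above the Hamming bound, so no 4-ary code of length 12 with d ≥ 5 can have 42044 codewords.


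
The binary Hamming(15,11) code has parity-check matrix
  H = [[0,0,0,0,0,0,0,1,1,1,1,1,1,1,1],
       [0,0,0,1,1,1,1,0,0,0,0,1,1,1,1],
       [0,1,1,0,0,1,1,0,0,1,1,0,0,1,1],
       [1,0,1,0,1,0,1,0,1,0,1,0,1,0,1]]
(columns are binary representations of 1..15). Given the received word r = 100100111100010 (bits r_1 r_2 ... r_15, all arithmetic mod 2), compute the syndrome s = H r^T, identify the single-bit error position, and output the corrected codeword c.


s = (0, 1, 1, 1)^T, error position = 7, corrected codeword c = 100100011100010

Compute s = H r^T mod 2 one row at a time:
  s_1 = 1 + 1 + 1 + 0 + 0 + 0 + 1 + 0 = 4 ≡ 0 (mod 2).
  s_2 = 1 + 0 + 0 + 1 + 0 + 0 + 1 + 0 = 3 ≡ 1 (mod 2).
  s_3 = 0 + 0 + 0 + 1 + 1 + 0 + 1 + 0 = 3 ≡ 1 (mod 2).
  s_4 = 1 + 0 + 0 + 1 + 1 + 0 + 0 + 0 = 3 ≡ 1 (mod 2).
s = (0, 1, 1, 1)^T — this equals column 7 of H (binary 0111), so error is at position 7.
Correct: flip bit 7 of r = 100100111100010 to get c = 100100011100010.


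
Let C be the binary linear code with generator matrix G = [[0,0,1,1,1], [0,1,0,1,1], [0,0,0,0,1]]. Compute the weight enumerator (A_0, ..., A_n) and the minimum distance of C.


Weight distribution: A_0 = 1, A_1 = 1, A_2 = 3, A_3 = 3. Minimum distance d = 1.

Enumerate all 2^3 = 8 messages m ∈ F_2^3.
For each, compute codeword c = mG in F_2^5, then tally its weight.
  m = 000 → c = 00000, weight = 0.
  m = 100 → c = 00111, weight = 3.
  m = 010 → c = 01011, weight = 3.
  m = 110 → c = 01100, weight = 2.
  m = 001 → c = 00001, weight = 1.
  m = 101 → c = 00110, weight = 2.
  m = 011 → c = 01010, weight = 2.
  m = 111 → c = 01101, weight = 3.
Tally weights:
  weight 0: 1 codewords.
  weight 1: 1 codewords.
  weight 2: 3 codewords.
  weight 3: 3 codewords.
Minimum distance d = smallest w > 0 with A_w > 0 = 1.
Sanity: Σ A_w = 8 = 2^3 = 8 ✓.


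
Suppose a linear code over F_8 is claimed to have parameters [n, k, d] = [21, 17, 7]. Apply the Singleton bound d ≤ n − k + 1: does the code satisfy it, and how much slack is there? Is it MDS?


Singleton RHS = n − k + 1 = 5, slack = -2, bound violated (no such code; not MDS).

Singleton bound: d ≤ n − k + 1.
Here n = 21, k = 17, so n − k + 1 = 5.
Given d = 7, check d ≤ 5: NO.
Slack = (n − k + 1) − d = -2.
The slack is negative: d = 7 exceeds n − k + 1 = 5 by 2, so the Singleton bound is violated and no linear [21, 17, 7]_8 code can exist. In particular it is not MDS (MDS requires d = n − k + 1 exactly).
Description: the claimed parameters are [21, 17, 7]_8; such a code would be impossible (violates the Singleton bound).


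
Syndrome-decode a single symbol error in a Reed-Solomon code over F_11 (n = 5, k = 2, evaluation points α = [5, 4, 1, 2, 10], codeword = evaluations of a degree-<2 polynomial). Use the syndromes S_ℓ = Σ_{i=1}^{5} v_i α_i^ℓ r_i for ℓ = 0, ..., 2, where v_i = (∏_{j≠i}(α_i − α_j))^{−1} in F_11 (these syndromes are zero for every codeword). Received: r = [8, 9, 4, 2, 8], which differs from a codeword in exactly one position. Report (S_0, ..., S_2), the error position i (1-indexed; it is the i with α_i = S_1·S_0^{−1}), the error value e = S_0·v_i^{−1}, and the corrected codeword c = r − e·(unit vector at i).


S = (2, 10, 6), error at position 1, error magnitude e = 1, c = [7, 9, 4, 2, 8].

Step 1: column multipliers v_i = (∏_{j≠i}(α_i − α_j))^{−1} mod 11.
  i = 1 (α = 5): (5−4)(5−1)(5−2)(5−10) = 1·4·3·(−5) = −60 ≡ 6, so v_1 = 6^{−1} = 2 (mod 11).
  i = 2 (α = 4): (4−5)(4−1)(4−2)(4−10) = (−1)·3·2·(−6) = 36 ≡ 3, so v_2 = 3^{−1} = 4 (mod 11).
  i = 3 (α = 1): (1−5)(1−4)(1−2)(1−10) = (−4)·(−3)·(−1)·(−9) = 108 ≡ 9, so v_3 = 9^{−1} = 5 (mod 11).
  i = 4 (α = 2): (2−5)(2−4)(2−1)(2−10) = (−3)·(−2)·1·(−8) = −48 ≡ 7, so v_4 = 7^{−1} = 8 (mod 11).
  i = 5 (α = 10): (10−5)(10−4)(10−1)(10−2) = 5·6·9·8 = 2160 ≡ 4, so v_5 = 4^{−1} = 3 (mod 11).
  v = [2, 4, 5, 8, 3].
Step 2: syndromes of r = [8, 9, 4, 2, 8] (all sums mod 11).
  S_0 = Σ v_i r_i = 2·8 + 4·9 + 5·4 + 8·2 + 3·8 = 112 ≡ 2.
  S_1 = Σ v_i α_i r_i = 2·5·8 + 4·4·9 + 5·1·4 + 8·2·2 + 3·10·8 = 516 ≡ 10.
  α_i^2 mod 11 = [3, 5, 1, 4, 1].
  S_2 = Σ v_i α_i^2 r_i = 2·3·8 + 4·5·9 + 5·1·4 + 8·4·2 + 3·1·8 = 336 ≡ 6.
  S = (2, 10, 6) ≠ 0, so r is not a codeword (an error is present).
Step 3: locate the error. For a single error e at position i, S_ℓ = v_i·e·α_i^ℓ, so α_err = S_1/S_0.
  S_0^{−1} = 2^{−1} = 6 (mod 11), so α_err = 10·6 = 60 ≡ 5 = α_1. Error position i = 1.
  Consistency check: S_2/S_1 = 6·10 = 60 ≡ 5 = α_err ✓ (single-error assumption holds).
Step 4: error magnitude e = S_0/v_1 = S_0·∏_{j≠1}(α_1 − α_j) = 2·6 = 12 ≡ 1 (mod 11).
Step 5: correct position 1: c_1 = r_1 − e = 8 − 1 ≡ 7 (mod 11). Hence c = [7, 9, 4, 2, 8].
  Check: interpolating c through the α_i gives m(x) = 6 + 9·x (degree < 2) with m(α_i) = c_i for every i, so c is indeed a codeword.


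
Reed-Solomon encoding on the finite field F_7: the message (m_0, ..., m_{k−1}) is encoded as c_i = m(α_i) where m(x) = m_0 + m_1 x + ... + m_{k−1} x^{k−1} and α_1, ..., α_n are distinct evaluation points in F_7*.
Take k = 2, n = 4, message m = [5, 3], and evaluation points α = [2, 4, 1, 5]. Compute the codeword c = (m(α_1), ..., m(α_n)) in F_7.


c = [4, 3, 1, 6]

Message polynomial: m(x) = 5 + 3·x (mod 7).
For each evaluation point α_i, compute m(α_i) mod 7:
  α_1 = 2: Horner steps 3 → 4, so m(2) = 4.
  α_2 = 4: Horner steps 3 → 3, so m(4) = 3.
  α_3 = 1: Horner steps 3 → 1, so m(1) = 1.
  α_4 = 5: Horner steps 3 → 6, so m(5) = 6.
Codeword c = [4, 3, 1, 6] ∈ F_7^4.


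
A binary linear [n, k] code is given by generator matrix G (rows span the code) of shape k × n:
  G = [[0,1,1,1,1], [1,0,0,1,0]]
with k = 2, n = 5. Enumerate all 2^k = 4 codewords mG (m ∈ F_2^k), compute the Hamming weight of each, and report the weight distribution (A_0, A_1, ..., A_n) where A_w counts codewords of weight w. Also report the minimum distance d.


Weight distribution: A_0 = 1, A_2 = 1, A_4 = 2. Minimum distance d = 2.

Enumerate all 2^2 = 4 messages m ∈ F_2^2.
For each, compute codeword c = mG in F_2^5, then tally its weight.
  m = 00 → c = 00000, weight = 0.
  m = 10 → c = 01111, weight = 4.
  m = 01 → c = 10010, weight = 2.
  m = 11 → c = 11101, weight = 4.
Tally weights:
  weight 0: 1 codewords.
  weight 2: 1 codewords.
  weight 4: 2 codewords.
Minimum distance d = smallest w > 0 with A_w > 0 = 2.
Sanity: Σ A_w = 4 = 2^2 = 4 ✓.


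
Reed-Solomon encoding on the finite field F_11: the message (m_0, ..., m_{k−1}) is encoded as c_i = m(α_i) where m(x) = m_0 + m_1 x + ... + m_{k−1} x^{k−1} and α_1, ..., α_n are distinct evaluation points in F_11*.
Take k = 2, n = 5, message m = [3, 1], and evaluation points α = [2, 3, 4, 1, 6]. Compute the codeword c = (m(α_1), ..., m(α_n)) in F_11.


c = [5, 6, 7, 4, 9]

Message polynomial: m(x) = 3 + 1·x (mod 11).
For each evaluation point α_i, compute m(α_i) mod 11:
  α_1 = 2: Horner steps 1 → 5, so m(2) = 5.
  α_2 = 3: Horner steps 1 → 6, so m(3) = 6.
  α_3 = 4: Horner steps 1 → 7, so m(4) = 7.
  α_4 = 1: Horner steps 1 → 4, so m(1) = 4.
  α_5 = 6: Horner steps 1 → 9, so m(6) = 9.
Codeword c = [5, 6, 7, 4, 9] ∈ F_11^5.


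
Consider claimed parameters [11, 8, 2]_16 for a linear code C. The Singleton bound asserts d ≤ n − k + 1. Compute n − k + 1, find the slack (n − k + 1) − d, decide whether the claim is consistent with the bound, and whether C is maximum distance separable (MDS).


Singleton RHS = n − k + 1 = 4, slack = 2, bound satisfied, not MDS.

Singleton bound: d ≤ n − k + 1.
Here n = 11, k = 8, so n − k + 1 = 4.
Given d = 2, check d ≤ 4: YES.
Slack = (n − k + 1) − d = 2.
The code is NOT MDS (slack = 2 > 0).
Description: the claimed parameters are [11, 8, 2]_16; such a code would be non-MDS.


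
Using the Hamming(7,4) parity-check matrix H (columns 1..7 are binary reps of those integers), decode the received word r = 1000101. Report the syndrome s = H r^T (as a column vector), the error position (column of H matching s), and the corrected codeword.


s = (0, 1, 1)^T, error position = 3, corrected codeword c = 1010101

Compute s = H r^T mod 2 one row at a time:
  s_1 = 0 + 1 + 0 + 1 = 2 ≡ 0 (mod 2).
  s_2 = 0 + 0 + 0 + 1 = 1 ≡ 1 (mod 2).
  s_3 = 1 + 0 + 1 + 1 = 3 ≡ 1 (mod 2).
s = (0, 1, 1)^T — this equals column 3 of H (binary 011), so error is at position 3.
Correct: flip bit 3 of r = 1000101 to get c = 1010101.


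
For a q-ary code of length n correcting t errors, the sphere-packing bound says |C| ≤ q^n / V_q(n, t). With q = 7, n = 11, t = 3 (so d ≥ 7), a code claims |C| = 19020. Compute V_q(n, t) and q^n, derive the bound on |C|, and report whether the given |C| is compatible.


V_q(n, t) = 37687, q^n = 1977326743, Hamming bound = 52467, |C| = 19020 ≤ bound (satisfied).

Step 1: Compute V_q(n, t) = Σ_{j=0}^3 C(n, j) (q−1)^j.
  j = 0: C(11,0)·(6)^0 = 1·1 = 1.
  j = 1: C(11,1)·(6)^1 = 11·6 = 66.
  j = 2: C(11,2)·(6)^2 = 55·36 = 1980.
  j = 3: C(11,3)·(6)^3 = 165·216 = 35640.
  V_q(n, t) = 1 + 66 + 1980 + 35640 = 37687.
Step 2: q^n = 7^11 = 1977326743.
Step 3: Hamming bound ⌊q^n / V_q(n,t)⌋ = ⌊1977326743/37687⌋ = 52467.
Step 4: Compare |C| = 19020 to 52467: satisfied.
The claimed |C| lies below the Hamming bound.


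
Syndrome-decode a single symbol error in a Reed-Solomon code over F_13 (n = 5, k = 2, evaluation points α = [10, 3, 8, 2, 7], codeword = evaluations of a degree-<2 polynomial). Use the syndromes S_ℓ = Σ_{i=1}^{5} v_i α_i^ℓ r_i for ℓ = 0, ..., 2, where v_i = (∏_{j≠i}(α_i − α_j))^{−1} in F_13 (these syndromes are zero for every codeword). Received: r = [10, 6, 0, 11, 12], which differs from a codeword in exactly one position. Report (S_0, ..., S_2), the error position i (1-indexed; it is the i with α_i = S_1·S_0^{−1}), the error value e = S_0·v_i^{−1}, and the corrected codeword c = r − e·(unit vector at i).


S = (9, 7, 4), error at position 3, error magnitude e = 6, c = [10, 6, 7, 11, 12].

Step 1: column multipliers v_i = (∏_{j≠i}(α_i − α_j))^{−1} mod 13.
  i = 1 (α = 10): (10−3)(10−8)(10−2)(10−7) = 7·2·8·3 = 336 ≡ 11, so v_1 = 11^{−1} = 6 (mod 13).
  i = 2 (α = 3): (3−10)(3−8)(3−2)(3−7) = (−7)·(−5)·1·(−4) = −140 ≡ 3, so v_2 = 3^{−1} = 9 (mod 13).
  i = 3 (α = 8): (8−10)(8−3)(8−2)(8−7) = (−2)·5·6·1 = −60 ≡ 5, so v_3 = 5^{−1} = 8 (mod 13).
  i = 4 (α = 2): (2−10)(2−3)(2−8)(2−7) = (−8)·(−1)·(−6)·(−5) = 240 ≡ 6, so v_4 = 6^{−1} = 11 (mod 13).
  i = 5 (α = 7): (7−10)(7−3)(7−8)(7−2) = (−3)·4·(−1)·5 = 60 ≡ 8, so v_5 = 8^{−1} = 5 (mod 13).
  v = [6, 9, 8, 11, 5].
Step 2: syndromes of r = [10, 6, 0, 11, 12] (all sums mod 13).
  S_0 = Σ v_i r_i = 6·10 + 9·6 + 8·0 + 11·11 + 5·12 = 295 ≡ 9.
  S_1 = Σ v_i α_i r_i = 6·10·10 + 9·3·6 + 8·8·0 + 11·2·11 + 5·7·12 = 1424 ≡ 7.
  α_i^2 mod 13 = [9, 9, 12, 4, 10].
  S_2 = Σ v_i α_i^2 r_i = 6·9·10 + 9·9·6 + 8·12·0 + 11·4·11 + 5·10·12 = 2110 ≡ 4.
  S = (9, 7, 4) ≠ 0, so r is not a codeword (an error is present).
Step 3: locate the error. For a single error e at position i, S_ℓ = v_i·e·α_i^ℓ, so α_err = S_1/S_0.
  S_0^{−1} = 9^{−1} = 3 (mod 13), so α_err = 7·3 = 21 ≡ 8 = α_3. Error position i = 3.
  Consistency check: S_2/S_1 = 4·2 = 8 ≡ 8 = α_err ✓ (single-error assumption holds).
Step 4: error magnitude e = S_0/v_3 = S_0·∏_{j≠3}(α_3 − α_j) = 9·5 = 45 ≡ 6 (mod 13).
Step 5: correct position 3: c_3 = r_3 − e = 0 − 6 ≡ 7 (mod 13). Hence c = [10, 6, 7, 11, 12].
  Check: interpolating c through the α_i gives m(x) = 8 + 8·x (degree < 2) with m(α_i) = c_i for every i, so c is indeed a codeword.


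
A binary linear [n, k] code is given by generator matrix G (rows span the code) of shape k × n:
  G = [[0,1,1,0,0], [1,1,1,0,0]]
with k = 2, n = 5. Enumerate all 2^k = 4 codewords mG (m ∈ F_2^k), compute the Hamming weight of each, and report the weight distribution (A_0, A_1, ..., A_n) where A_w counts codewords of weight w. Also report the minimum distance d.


Weight distribution: A_0 = 1, A_1 = 1, A_2 = 1, A_3 = 1. Minimum distance d = 1.

Enumerate all 2^2 = 4 messages m ∈ F_2^2.
For each, compute codeword c = mG in F_2^5, then tally its weight.
  m = 00 → c = 00000, weight = 0.
  m = 10 → c = 01100, weight = 2.
  m = 01 → c = 11100, weight = 3.
  m = 11 → c = 10000, weight = 1.
Tally weights:
  weight 0: 1 codewords.
  weight 1: 1 codewords.
  weight 2: 1 codewords.
  weight 3: 1 codewords.
Minimum distance d = smallest w > 0 with A_w > 0 = 1.
Sanity: Σ A_w = 4 = 2^2 = 4 ✓.


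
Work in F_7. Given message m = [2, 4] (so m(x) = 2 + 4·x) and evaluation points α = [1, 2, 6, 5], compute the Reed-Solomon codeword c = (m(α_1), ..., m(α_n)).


c = [6, 3, 5, 1]

Message polynomial: m(x) = 2 + 4·x (mod 7).
For each evaluation point α_i, compute m(α_i) mod 7:
  α_1 = 1: Horner steps 4 → 6, so m(1) = 6.
  α_2 = 2: Horner steps 4 → 3, so m(2) = 3.
  α_3 = 6: Horner steps 4 → 5, so m(6) = 5.
  α_4 = 5: Horner steps 4 → 1, so m(5) = 1.
Codeword c = [6, 3, 5, 1] ∈ F_7^4.


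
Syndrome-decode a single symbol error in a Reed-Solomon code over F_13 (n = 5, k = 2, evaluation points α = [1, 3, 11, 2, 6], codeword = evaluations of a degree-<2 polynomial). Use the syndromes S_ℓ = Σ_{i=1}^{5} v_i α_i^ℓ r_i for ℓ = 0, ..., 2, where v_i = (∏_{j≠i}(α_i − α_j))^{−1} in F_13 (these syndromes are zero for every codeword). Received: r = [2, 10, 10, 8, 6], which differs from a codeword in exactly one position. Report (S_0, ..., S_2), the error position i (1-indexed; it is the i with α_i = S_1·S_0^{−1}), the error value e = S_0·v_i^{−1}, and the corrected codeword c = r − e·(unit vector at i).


S = (1, 3, 9), error at position 2, error magnitude e = 9, c = [2, 1, 10, 8, 6].

Step 1: column multipliers v_i = (∏_{j≠i}(α_i − α_j))^{−1} mod 13.
  i = 1 (α = 1): (1−3)(1−11)(1−2)(1−6) = (−2)·(−10)·(−1)·(−5) = 100 ≡ 9, so v_1 = 9^{−1} = 3 (mod 13).
  i = 2 (α = 3): (3−1)(3−11)(3−2)(3−6) = 2·(−8)·1·(−3) = 48 ≡ 9, so v_2 = 9^{−1} = 3 (mod 13).
  i = 3 (α = 11): (11−1)(11−3)(11−2)(11−6) = 10·8·9·5 = 3600 ≡ 12, so v_3 = 12^{−1} = 12 (mod 13).
  i = 4 (α = 2): (2−1)(2−3)(2−11)(2−6) = 1·(−1)·(−9)·(−4) = −36 ≡ 3, so v_4 = 3^{−1} = 9 (mod 13).
  i = 5 (α = 6): (6−1)(6−3)(6−11)(6−2) = 5·3·(−5)·4 = −300 ≡ 12, so v_5 = 12^{−1} = 12 (mod 13).
  v = [3, 3, 12, 9, 12].
Step 2: syndromes of r = [2, 10, 10, 8, 6] (all sums mod 13).
  S_0 = Σ v_i r_i = 3·2 + 3·10 + 12·10 + 9·8 + 12·6 = 300 ≡ 1.
  S_1 = Σ v_i α_i r_i = 3·1·2 + 3·3·10 + 12·11·10 + 9·2·8 + 12·6·6 = 1992 ≡ 3.
  α_i^2 mod 13 = [1, 9, 4, 4, 10].
  S_2 = Σ v_i α_i^2 r_i = 3·1·2 + 3·9·10 + 12·4·10 + 9·4·8 + 12·10·6 = 1764 ≡ 9.
  S = (1, 3, 9) ≠ 0, so r is not a codeword (an error is present).
Step 3: locate the error. For a single error e at position i, S_ℓ = v_i·e·α_i^ℓ, so α_err = S_1/S_0.
  S_0^{−1} = 1^{−1} = 1 (mod 13), so α_err = 3·1 = 3 ≡ 3 = α_2. Error position i = 2.
  Consistency check: S_2/S_1 = 9·9 = 81 ≡ 3 = α_err ✓ (single-error assumption holds).
Step 4: error magnitude e = S_0/v_2 = S_0·∏_{j≠2}(α_2 − α_j) = 1·9 = 9 ≡ 9 (mod 13).
Step 5: correct position 2: c_2 = r_2 − e = 10 − 9 ≡ 1 (mod 13). Hence c = [2, 1, 10, 8, 6].
  Check: interpolating c through the α_i gives m(x) = 9 + 6·x (degree < 2) with m(α_i) = c_i for every i, so c is indeed a codeword.


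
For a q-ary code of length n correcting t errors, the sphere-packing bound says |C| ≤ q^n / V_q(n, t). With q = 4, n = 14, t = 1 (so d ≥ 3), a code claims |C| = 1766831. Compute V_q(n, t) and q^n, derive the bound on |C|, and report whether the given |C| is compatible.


V_q(n, t) = 43, q^n = 268435456, Hamming bound = 6242685, |C| = 1766831 ≤ bound (satisfied).

Step 1: Compute V_q(n, t) = Σ_{j=0}^1 C(n, j) (q−1)^j.
  j = 0: C(14,0)·(3)^0 = 1·1 = 1.
  j = 1: C(14,1)·(3)^1 = 14·3 = 42.
  V_q(n, t) = 1 + 42 = 43.
Step 2: q^n = 4^14 = 268435456.
Step 3: Hamming bound ⌊q^n / V_q(n,t)⌋ = ⌊268435456/43⌋ = 6242685.
Step 4: Compare |C| = 1766831 to 6242685: satisfied.
The claimed |C| lies below the Hamming bound.


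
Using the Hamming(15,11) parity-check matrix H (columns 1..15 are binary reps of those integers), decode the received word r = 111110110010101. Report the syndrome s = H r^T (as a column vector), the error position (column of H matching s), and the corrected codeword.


s = (0, 1, 1, 1)^T, error position = 7, corrected codeword c = 111110010010101

Compute s = H r^T mod 2 one row at a time:
  s_1 = 1 + 0 + 0 + 1 + 0 + 1 + 0 + 1 = 4 ≡ 0 (mod 2).
  s_2 = 1 + 1 + 0 + 1 + 0 + 1 + 0 + 1 = 5 ≡ 1 (mod 2).
  s_3 = 1 + 1 + 0 + 1 + 0 + 1 + 0 + 1 = 5 ≡ 1 (mod 2).
  s_4 = 1 + 1 + 1 + 1 + 0 + 1 + 1 + 1 = 7 ≡ 1 (mod 2).
s = (0, 1, 1, 1)^T — this equals column 7 of H (binary 0111), so error is at position 7.
Correct: flip bit 7 of r = 111110110010101 to get c = 111110010010101.


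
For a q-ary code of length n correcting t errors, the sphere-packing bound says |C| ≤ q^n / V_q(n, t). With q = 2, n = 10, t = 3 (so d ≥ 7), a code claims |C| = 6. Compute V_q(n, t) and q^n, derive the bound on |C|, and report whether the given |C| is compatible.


V_q(n, t) = 176, q^n = 1024, Hamming bound = 5, |C| = 6 > bound (violated).

Step 1: Compute V_q(n, t) = Σ_{j=0}^3 C(n, j) (q−1)^j.
  j = 0: C(10,0)·(1)^0 = 1·1 = 1.
  j = 1: C(10,1)·(1)^1 = 10·1 = 10.
  j = 2: C(10,2)·(1)^2 = 45·1 = 45.
  j = 3: C(10,3)·(1)^3 = 120·1 = 120.
  V_q(n, t) = 1 + 10 + 45 + 120 = 176.
Step 2: q^n = 2^10 = 1024.
Step 3: Hamming bound ⌊q^n / V_q(n,t)⌋ = ⌊1024/176⌋ = 5.
Step 4: Compare |C| = 6 to 5: violated.
The claimed |C| lies above the Hamming bound, so no 2-ary code of length 10 with d ≥ 7 can have 6 codewords.


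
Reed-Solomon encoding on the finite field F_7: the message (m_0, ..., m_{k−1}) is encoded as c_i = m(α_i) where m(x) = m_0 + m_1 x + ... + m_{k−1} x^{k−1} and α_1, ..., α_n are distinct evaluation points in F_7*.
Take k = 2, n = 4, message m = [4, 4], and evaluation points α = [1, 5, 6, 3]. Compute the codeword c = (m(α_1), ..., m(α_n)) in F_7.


c = [1, 3, 0, 2]

Message polynomial: m(x) = 4 + 4·x (mod 7).
For each evaluation point α_i, compute m(α_i) mod 7:
  α_1 = 1: Horner steps 4 → 1, so m(1) = 1.
  α_2 = 5: Horner steps 4 → 3, so m(5) = 3.
  α_3 = 6: Horner steps 4 → 0, so m(6) = 0.
  α_4 = 3: Horner steps 4 → 2, so m(3) = 2.
Codeword c = [1, 3, 0, 2] ∈ F_7^4.


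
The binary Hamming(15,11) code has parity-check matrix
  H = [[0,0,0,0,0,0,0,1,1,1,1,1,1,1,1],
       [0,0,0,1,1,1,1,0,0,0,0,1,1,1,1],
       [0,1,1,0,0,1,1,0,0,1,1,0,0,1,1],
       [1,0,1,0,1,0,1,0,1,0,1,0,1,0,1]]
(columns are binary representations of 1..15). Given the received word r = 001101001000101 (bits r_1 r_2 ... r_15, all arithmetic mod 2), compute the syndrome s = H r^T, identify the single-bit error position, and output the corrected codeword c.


s = (1, 0, 1, 0)^T, error position = 10, corrected codeword c = 001101001100101

Compute s = H r^T mod 2 one row at a time:
  s_1 = 0 + 1 + 0 + 0 + 0 + 1 + 0 + 1 = 3 ≡ 1 (mod 2).
  s_2 = 1 + 0 + 1 + 0 + 0 + 1 + 0 + 1 = 4 ≡ 0 (mod 2).
  s_3 = 0 + 1 + 1 + 0 + 0 + 0 + 0 + 1 = 3 ≡ 1 (mod 2).
  s_4 = 0 + 1 + 0 + 0 + 1 + 0 + 1 + 1 = 4 ≡ 0 (mod 2).
s = (1, 0, 1, 0)^T — this equals column 10 of H (binary 1010), so error is at position 10.
Correct: flip bit 10 of r = 001101001000101 to get c = 001101001100101.


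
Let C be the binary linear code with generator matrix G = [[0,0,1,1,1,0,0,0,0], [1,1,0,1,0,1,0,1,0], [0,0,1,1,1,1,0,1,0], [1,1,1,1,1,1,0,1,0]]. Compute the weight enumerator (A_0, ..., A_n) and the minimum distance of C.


Weight distribution: A_0 = 1, A_1 = 1, A_2 = 3, A_3 = 3, A_4 = 3, A_5 = 3, A_6 = 1, A_7 = 1. Minimum distance d = 1.

Enumerate all 2^4 = 16 messages m ∈ F_2^4.
For each, compute codeword c = mG in F_2^9, then tally its weight.
  m = 0000 → c = 000000000, weight = 0.
  m = 1000 → c = 001110000, weight = 3.
  m = 0100 → c = 110101010, weight = 5.
  m = 1100 → c = 111011010, weight = 6.
  m = 0010 → c = 001111010, weight = 5.
  m = 1010 → c = 000001010, weight = 2.
  m = 0110 → c = 111010000, weight = 4.
  m = 1110 → c = 110100000, weight = 3.
  m = 0001 → c = 111111010, weight = 7.
  m = 1001 → c = 110001010, weight = 4.
  m = 0101 → c = 001010000, weight = 2.
  m = 1101 → c = 000100000, weight = 1.
  m = 0011 → c = 110000000, weight = 2.
  m = 1011 → c = 111110000, weight = 5.
  m = 0111 → c = 000101010, weight = 3.
  m = 1111 → c = 001011010, weight = 4.
Tally weights:
  weight 0: 1 codewords.
  weight 1: 1 codewords.
  weight 2: 3 codewords.
  weight 3: 3 codewords.
  weight 4: 3 codewords.
  weight 5: 3 codewords.
  weight 6: 1 codewords.
  weight 7: 1 codewords.
Minimum distance d = smallest w > 0 with A_w > 0 = 1.
Sanity: Σ A_w = 16 = 2^4 = 16 ✓.


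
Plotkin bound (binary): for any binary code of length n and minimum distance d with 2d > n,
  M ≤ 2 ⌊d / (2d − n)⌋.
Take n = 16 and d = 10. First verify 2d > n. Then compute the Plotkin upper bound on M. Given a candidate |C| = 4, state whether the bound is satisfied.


Plotkin bound M ≤ 4; given |C| = 4 ≤ bound (satisfied).

Check applicability: 2d = 20, n = 16.
2d − n = 4 > 0, so Plotkin applies.
Compute d/(2d−n) = 10/4 ≈ 2.5000.
⌊d/(2d−n)⌋ = 2.
Plotkin bound: M ≤ 2·2 = 4.
Given |C| = 4, check: satisfied.
This |C| is at the Plotkin bound.


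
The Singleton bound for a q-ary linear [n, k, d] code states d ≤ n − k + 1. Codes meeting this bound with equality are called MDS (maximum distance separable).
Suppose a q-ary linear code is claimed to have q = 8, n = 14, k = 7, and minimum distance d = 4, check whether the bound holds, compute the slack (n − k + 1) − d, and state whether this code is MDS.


Singleton RHS = n − k + 1 = 8, slack = 4, bound satisfied, not MDS.

Singleton bound: d ≤ n − k + 1.
Here n = 14, k = 7, so n − k + 1 = 8.
Given d = 4, check d ≤ 8: YES.
Slack = (n − k + 1) − d = 4.
The code is NOT MDS (slack = 4 > 0).
Description: the claimed parameters are [14, 7, 4]_8; such a code would be non-MDS.


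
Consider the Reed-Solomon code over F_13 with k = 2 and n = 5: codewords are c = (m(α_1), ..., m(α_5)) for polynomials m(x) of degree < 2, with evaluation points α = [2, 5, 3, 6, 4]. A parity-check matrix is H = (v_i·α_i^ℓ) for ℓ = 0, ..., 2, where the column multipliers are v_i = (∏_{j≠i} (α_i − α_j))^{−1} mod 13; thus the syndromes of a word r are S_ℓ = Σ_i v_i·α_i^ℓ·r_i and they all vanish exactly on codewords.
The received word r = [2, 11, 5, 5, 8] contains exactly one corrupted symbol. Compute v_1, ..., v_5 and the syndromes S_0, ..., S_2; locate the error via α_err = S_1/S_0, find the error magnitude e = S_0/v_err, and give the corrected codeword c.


S = (11, 1, 6), error at position 4, error magnitude e = 4, c = [2, 11, 5, 1, 8].

Step 1: column multipliers v_i = (∏_{j≠i}(α_i − α_j))^{−1} mod 13.
  i = 1 (α = 2): (2−5)(2−3)(2−6)(2−4) = (−3)·(−1)·(−4)·(−2) = 24 ≡ 11, so v_1 = 11^{−1} = 6 (mod 13).
  i = 2 (α = 5): (5−2)(5−3)(5−6)(5−4) = 3·2·(−1)·1 = −6 ≡ 7, so v_2 = 7^{−1} = 2 (mod 13).
  i = 3 (α = 3): (3−2)(3−5)(3−6)(3−4) = 1·(−2)·(−3)·(−1) = −6 ≡ 7, so v_3 = 7^{−1} = 2 (mod 13).
  i = 4 (α = 6): (6−2)(6−5)(6−3)(6−4) = 4·1·3·2 = 24 ≡ 11, so v_4 = 11^{−1} = 6 (mod 13).
  i = 5 (α = 4): (4−2)(4−5)(4−3)(4−6) = 2·(−1)·1·(−2) = 4 ≡ 4, so v_5 = 4^{−1} = 10 (mod 13).
  v = [6, 2, 2, 6, 10].
Step 2: syndromes of r = [2, 11, 5, 5, 8] (all sums mod 13).
  S_0 = Σ v_i r_i = 6·2 + 2·11 + 2·5 + 6·5 + 10·8 = 154 ≡ 11.
  S_1 = Σ v_i α_i r_i = 6·2·2 + 2·5·11 + 2·3·5 + 6·6·5 + 10·4·8 = 664 ≡ 1.
  α_i^2 mod 13 = [4, 12, 9, 10, 3].
  S_2 = Σ v_i α_i^2 r_i = 6·4·2 + 2·12·11 + 2·9·5 + 6·10·5 + 10·3·8 = 942 ≡ 6.
  S = (11, 1, 6) ≠ 0, so r is not a codeword (an error is present).
Step 3: locate the error. For a single error e at position i, S_ℓ = v_i·e·α_i^ℓ, so α_err = S_1/S_0.
  S_0^{−1} = 11^{−1} = 6 (mod 13), so α_err = 1·6 = 6 ≡ 6 = α_4. Error position i = 4.
  Consistency check: S_2/S_1 = 6·1 = 6 ≡ 6 = α_err ✓ (single-error assumption holds).
Step 4: error magnitude e = S_0/v_4 = S_0·∏_{j≠4}(α_4 − α_j) = 11·11 = 121 ≡ 4 (mod 13).
Step 5: correct position 4: c_4 = r_4 − e = 5 − 4 ≡ 1 (mod 13). Hence c = [2, 11, 5, 1, 8].
  Check: interpolating c through the α_i gives m(x) = 9 + 3·x (degree < 2) with m(α_i) = c_i for every i, so c is indeed a codeword.
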